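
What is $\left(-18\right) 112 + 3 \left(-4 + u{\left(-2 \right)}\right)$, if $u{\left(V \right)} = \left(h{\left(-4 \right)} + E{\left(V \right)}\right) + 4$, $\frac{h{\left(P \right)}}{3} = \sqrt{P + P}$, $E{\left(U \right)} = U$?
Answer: $-2022 + 18 i \sqrt{2} \approx -2022.0 + 25.456 i$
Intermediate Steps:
$h{\left(P \right)} = 3 \sqrt{2} \sqrt{P}$ ($h{\left(P \right)} = 3 \sqrt{P + P} = 3 \sqrt{2 P} = 3 \sqrt{2} \sqrt{P}$)
$u{\left(V \right)} = 4 + V + 6 i \sqrt{2}$ ($u{\left(V \right)} = \left(3 \sqrt{2} \sqrt{-4} + V\right) + 4 = \left(3 \sqrt{2} \cdot 2 i + V\right) + 4 = \left(6 i \sqrt{2} + V\right) + 4 = \left(V + 6 i \sqrt{2}\right) + 4 = 4 + V + 6 i \sqrt{2}$)
$\left(-18\right) 112 + 3 \left(-4 + u{\left(-2 \right)}\right) = \left(-18\right) 112 + 3 \left(-4 + \left(4 - 2 + 6 i \sqrt{2}\right)\right) = -2016 + 3 \left(-4 + \left(2 + 6 i \sqrt{2}\right)\right) = -2016 + 3 \left(-2 + 6 i \sqrt{2}\right) = -2016 - \left(6 - 18 i \sqrt{2}\right) = -2022 + 18 i \sqrt{2}$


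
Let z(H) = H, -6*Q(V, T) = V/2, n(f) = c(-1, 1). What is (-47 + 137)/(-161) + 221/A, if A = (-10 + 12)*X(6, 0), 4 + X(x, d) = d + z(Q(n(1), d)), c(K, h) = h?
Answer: -31128/1127 ≈ -27.620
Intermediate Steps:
n(f) = 1
Q(V, T) = -V/12 (Q(V, T) = -V/(6*2) = -V/12)
X(x, d) = -49/12 + d (X(x, d) = -4 + (d - 1/12*1) = -4 + (d - 1/12) = -4 + (-1/12 + d) = -49/12 + d)
A = -49/6 (A = (-10 + 12)*(-49/12 + 0) = 2*(-49/12) = -49/6 ≈ -8.1667)
(-47 + 137)/(-161) + 221/A = (-47 + 137)/(-161) + 221/(-49/6) = 90*(-1/161) + 221*(-6/49) = -90/161 - 1326/49 = -31128/1127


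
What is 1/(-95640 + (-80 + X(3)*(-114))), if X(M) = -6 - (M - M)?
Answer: -1/95036 ≈ -1.0522e-5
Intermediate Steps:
X(M) = -6 (X(M) = -6 - 1*0 = -6 + 0 = -6)
1/(-95640 + (-80 + X(3)*(-114))) = 1/(-95640 + (-80 - 6*(-114))) = 1/(-95640 + (-80 + 684)) = 1/(-95640 + 604) = 1/(-95036) = -1/95036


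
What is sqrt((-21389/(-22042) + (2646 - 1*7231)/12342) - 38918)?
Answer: I*sqrt(1487686965613581891)/6182781 ≈ 197.27*I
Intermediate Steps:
sqrt((-21389/(-22042) + (2646 - 1*7231)/12342) - 38918) = sqrt((-21389*(-1/22042) + (2646 - 7231)*(1/12342)) - 38918) = sqrt((21389/22042 - 4585*1/12342) - 38918) = sqrt((21389/22042 - 4585/12342) - 38918) = sqrt(40730117/68010591 - 38918) = sqrt(-2646795450421/68010591) = I*sqrt(1487686965613581891)/6182781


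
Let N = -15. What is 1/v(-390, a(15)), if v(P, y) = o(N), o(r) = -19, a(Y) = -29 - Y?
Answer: -1/19 ≈ -0.052632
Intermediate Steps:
v(P, y) = -19
1/v(-390, a(15)) = 1/(-19) = -1/19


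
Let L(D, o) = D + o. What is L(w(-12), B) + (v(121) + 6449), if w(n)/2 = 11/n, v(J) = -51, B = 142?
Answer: 39229/6 ≈ 6538.2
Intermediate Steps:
w(n) = 22/n (w(n) = 2*(11/n) = 22/n)
L(w(-12), B) + (v(121) + 6449) = (22/(-12) + 142) + (-51 + 6449) = (22*(-1/12) + 142) + 6398 = (-11/6 + 142) + 6398 = 841/6 + 6398 = 39229/6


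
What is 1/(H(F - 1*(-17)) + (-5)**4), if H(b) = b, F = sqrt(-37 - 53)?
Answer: 107/68709 - I*sqrt(10)/137418 ≈ 0.0015573 - 2.3012e-5*I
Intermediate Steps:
F = 3*I*sqrt(10) (F = sqrt(-90) = 3*I*sqrt(10) ≈ 9.4868*I)
1/(H(F - 1*(-17)) + (-5)**4) = 1/((3*I*sqrt(10) - 1*(-17)) + (-5)**4) = 1/((3*I*sqrt(10) + 17) + 625) = 1/((17 + 3*I*sqrt(10)) + 625) = 1/(642 + 3*I*sqrt(10))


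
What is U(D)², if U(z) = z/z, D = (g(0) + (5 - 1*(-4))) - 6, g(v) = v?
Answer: 1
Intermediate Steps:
D = 3 (D = (0 + (5 - 1*(-4))) - 6 = (0 + (5 + 4)) - 6 = (0 + 9) - 6 = 9 - 6 = 3)
U(z) = 1
U(D)² = 1² = 1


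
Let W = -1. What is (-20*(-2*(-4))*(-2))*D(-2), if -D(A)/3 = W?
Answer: 960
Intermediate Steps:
D(A) = 3 (D(A) = -3*(-1) = 3)
(-20*(-2*(-4))*(-2))*D(-2) = -20*(-2*(-4))*(-2)*3 = -160*(-2)*3 = -20*(-16)*3 = 320*3 = 960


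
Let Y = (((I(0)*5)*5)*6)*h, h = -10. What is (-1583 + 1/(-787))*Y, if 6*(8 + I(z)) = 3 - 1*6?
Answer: -15884230500/787 ≈ -2.0183e+7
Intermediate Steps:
I(z) = -17/2 (I(z) = -8 + (3 - 1*6)/6 = -8 + (3 - 6)/6 = -8 + (⅙)*(-3) = -8 - ½ = -17/2)
Y = 12750 (Y = ((-17/2*5*5)*6)*(-10) = (-85/2*5*6)*(-10) = -425/2*6*(-10) = -1275*(-10) = 12750)
(-1583 + 1/(-787))*Y = (-1583 + 1/(-787))*12750 = (-1583 - 1/787)*12750 = -1245822/787*12750 = -15884230500/787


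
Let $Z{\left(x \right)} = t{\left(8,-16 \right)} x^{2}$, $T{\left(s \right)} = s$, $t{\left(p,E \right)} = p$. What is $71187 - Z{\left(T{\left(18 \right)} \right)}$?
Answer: $68595$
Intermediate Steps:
$Z{\left(x \right)} = 8 x^{2}$
$71187 - Z{\left(T{\left(18 \right)} \right)} = 71187 - 8 \cdot 18^{2} = 71187 - 8 \cdot 324 = 71187 - 2592 = 68595$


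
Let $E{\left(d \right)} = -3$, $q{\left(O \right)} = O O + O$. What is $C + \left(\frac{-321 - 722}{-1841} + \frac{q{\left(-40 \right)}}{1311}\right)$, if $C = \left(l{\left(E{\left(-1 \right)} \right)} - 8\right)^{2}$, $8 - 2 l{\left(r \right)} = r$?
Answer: $\frac{3680767}{459724} \approx 8.0065$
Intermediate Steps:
$q{\left(O \right)} = O + O^{2}$ ($q{\left(O \right)} = O^{2} + O = O + O^{2}$)
$l{\left(r \right)} = 4 - \frac{r}{2}$
$C = \frac{25}{4}$ ($C = \left(\left(4 - - \frac{3}{2}\right) - 8\right)^{2} = \left(\left(4 + \frac{3}{2}\right) - 8\right)^{2} = \left(\frac{11}{2} - 8\right)^{2} = \left(- \frac{5}{2}\right)^{2} = \frac{25}{4} \approx 6.25$)
$C + \left(\frac{-321 - 722}{-1841} + \frac{q{\left(-40 \right)}}{1311}\right) = \frac{25}{4} + \left(\frac{-321 - 722}{-1841} + \frac{\left(-40\right) \left(1 - 40\right)}{1311}\right) = \frac{25}{4} - \left(- \frac{149}{263} - \left(-40\right) \left(-39\right) \frac{1}{1311}\right) = \frac{25}{4} + \left(\frac{149}{263} + 1560 \cdot \frac{1}{1311}\right) = \frac{25}{4} + \left(\frac{149}{263} + \frac{520}{437}\right) = \frac{25}{4} + \frac{201873}{114931} = \frac{3680767}{459724}$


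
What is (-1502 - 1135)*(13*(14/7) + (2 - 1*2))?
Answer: -68562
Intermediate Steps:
(-1502 - 1135)*(13*(14/7) + (2 - 1*2)) = -2637*(13*(14*(⅐)) + (2 - 2)) = -2637*(13*2 + 0) = -2637*(26 + 0) = -2637*26 = -68562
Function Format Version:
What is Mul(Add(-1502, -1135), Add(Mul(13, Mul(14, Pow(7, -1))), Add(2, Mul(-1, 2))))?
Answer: -68562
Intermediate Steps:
Mul(Add(-1502, -1135), Add(Mul(13, Mul(14, Pow(7, -1))), Add(2, Mul(-1, 2)))) = Mul(-2637, Add(Mul(13, Mul(14, Rational(1, 7))), Add(2, -2))) = Mul(-2637, Add(Mul(13, 2), 0)) = Mul(-2637, Add(26, 0)) = Mul(-2637, 26) = -68562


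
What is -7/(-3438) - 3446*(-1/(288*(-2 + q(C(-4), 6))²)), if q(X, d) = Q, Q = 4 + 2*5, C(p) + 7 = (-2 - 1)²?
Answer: 337157/3960576 ≈ 0.085128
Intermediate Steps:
C(p) = 2 (C(p) = -7 + (-2 - 1)² = -7 + (-3)² = -7 + 9 = 2)
Q = 14 (Q = 4 + 10 = 14)
q(X, d) = 14
-7/(-3438) - 3446*(-1/(288*(-2 + q(C(-4), 6))²)) = -7/(-3438) - 3446*(-1/(288*(-2 + 14)²)) = -7*(-1/3438) - 3446/((-288*12²)) = 7/3438 - 3446/((-288*144)) = 7/3438 - 3446/(-41472) = 7/3438 - 3446*(-1/41472) = 7/3438 + 1723/20736 = 337157/3960576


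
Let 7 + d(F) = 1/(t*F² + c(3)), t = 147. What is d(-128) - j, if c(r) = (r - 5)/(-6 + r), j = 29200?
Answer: -211030680619/7225346 ≈ -29207.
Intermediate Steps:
c(r) = (-5 + r)/(-6 + r)
d(F) = -7 + 1/(⅔ + 147*F²) (d(F) = -7 + 1/(147*F² + (-5 + 3)/(-6 + 3)) = -7 + 1/(147*F² - 2/(-3)) = -7 + 1/(147*F² - ⅓*(-2)) = -7 + 1/(147*F² + ⅔) = -7 + 1/(⅔ + 147*F²))
d(-128) - j = (-11 - 3087*(-128)²)/(2 + 441*(-128)²) - 1*29200 = (-11 - 3087*16384)/(2 + 441*16384) - 29200 = (-11 - 50577408)/(2 + 7225344) - 29200 = -50577419/7225346 - 29200 = -211030680619/7225346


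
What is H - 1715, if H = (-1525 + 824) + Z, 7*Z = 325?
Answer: -16587/7 ≈ -2369.6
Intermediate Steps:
Z = 325/7 (Z = (⅐)*325 = 325/7 ≈ 46.429)
H = -4582/7 (H = (-1525 + 824) + 325/7 = -701 + 325/7 = -4582/7 ≈ -654.57)
H - 1715 = -4582/7 - 1715 = -16587/7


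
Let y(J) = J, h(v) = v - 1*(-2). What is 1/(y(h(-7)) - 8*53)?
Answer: -1/429 ≈ -0.0023310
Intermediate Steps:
h(v) = 2 + v (h(v) = v + 2 = 2 + v)
1/(y(h(-7)) - 8*53) = 1/((2 - 7) - 8*53) = 1/(-5 - 424) = 1/(-429) = -1/429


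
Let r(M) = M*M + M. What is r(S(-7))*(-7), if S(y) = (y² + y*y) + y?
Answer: -58604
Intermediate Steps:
S(y) = y + 2*y² (S(y) = (y² + y²) + y = 2*y² + y = y + 2*y²)
r(M) = M + M² (r(M) = M² + M = M + M²)
r(S(-7))*(-7) = ((-7*(1 + 2*(-7)))*(1 - 7*(1 + 2*(-7))))*(-7) = ((-7*(1 - 14))*(1 - 7*(1 - 14)))*(-7) = ((-7*(-13))*(1 - 7*(-13)))*(-7) = (91*(1 + 91))*(-7) = (91*92)*(-7) = 8372*(-7) = -58604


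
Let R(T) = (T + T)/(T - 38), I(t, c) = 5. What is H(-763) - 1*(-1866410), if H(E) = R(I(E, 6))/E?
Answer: 46994337400/25179 ≈ 1.8664e+6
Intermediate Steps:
R(T) = 2*T/(-38 + T) (R(T) = (2*T)/(-38 + T) = 2*T/(-38 + T))
H(E) = -10/(33*E) (H(E) = (2*5/(-38 + 5))/E = (2*5/(-33))/E = (2*5*(-1/33))/E = -10/(33*E))
H(-763) - 1*(-1866410) = -10/33/(-763) - 1*(-1866410) = -10/33*(-1/763) + 1866410 = 10/25179 + 1866410 = 46994337400/25179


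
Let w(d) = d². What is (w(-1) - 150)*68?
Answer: -10132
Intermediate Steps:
(w(-1) - 150)*68 = ((-1)² - 150)*68 = (1 - 150)*68 = -149*68 = -10132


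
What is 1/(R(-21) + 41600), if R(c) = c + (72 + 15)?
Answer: 1/41666 ≈ 2.4000e-5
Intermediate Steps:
R(c) = 87 + c (R(c) = c + 87 = 87 + c)
1/(R(-21) + 41600) = 1/((87 - 21) + 41600) = 1/(66 + 41600) = 1/41666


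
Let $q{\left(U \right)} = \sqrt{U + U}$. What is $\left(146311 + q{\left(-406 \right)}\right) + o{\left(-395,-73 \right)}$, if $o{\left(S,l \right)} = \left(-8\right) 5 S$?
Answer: $162111 + 2 i \sqrt{203} \approx 1.6211 \cdot 10^{5} + 28.496 i$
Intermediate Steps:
$o{\left(S,l \right)} = - 40 S$
$q{\left(U \right)} = \sqrt{2} \sqrt{U}$ ($q{\left(U \right)} = \sqrt{2 U} = \sqrt{2} \sqrt{U}$)
$\left(146311 + q{\left(-406 \right)}\right) + o{\left(-395,-73 \right)} = \left(146311 + \sqrt{2} \sqrt{-406}\right) - -15800 = \left(146311 + \sqrt{2} i \sqrt{406}\right) + 15800 = \left(146311 + 2 i \sqrt{203}\right) + 15800 = 162111 + 2 i \sqrt{203}$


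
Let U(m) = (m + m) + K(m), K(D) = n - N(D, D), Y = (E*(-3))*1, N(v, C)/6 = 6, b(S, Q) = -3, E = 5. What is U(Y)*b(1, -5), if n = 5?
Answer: 183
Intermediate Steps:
N(v, C) = 36 (N(v, C) = 6*6 = 36)
Y = -15 (Y = (5*(-3))*1 = -15*1 = -15)
K(D) = -31 (K(D) = 5 - 1*36 = 5 - 36 = -31)
U(m) = -31 + 2*m (U(m) = (m + m) - 31 = 2*m - 31 = -31 + 2*m)
U(Y)*b(1, -5) = (-31 + 2*(-15))*(-3) = (-31 - 30)*(-3) = -61*(-3) = 183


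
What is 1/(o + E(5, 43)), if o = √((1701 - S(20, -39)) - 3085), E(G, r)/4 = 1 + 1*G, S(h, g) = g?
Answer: 24/1921 - I*√1345/1921 ≈ 0.012493 - 0.019091*I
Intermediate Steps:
E(G, r) = 4 + 4*G (E(G, r) = 4*(1 + 1*G) = 4*(1 + G) = 4 + 4*G)
o = I*√1345 (o = √((1701 - 1*(-39)) - 3085) = √((1701 + 39) - 3085) = √(1740 - 3085) = √(-1345) = I*√1345 ≈ 36.674*I)
1/(o + E(5, 43)) = 1/(I*√1345 + (4 + 4*5)) = 1/(I*√1345 + (4 + 20)) = 1/(I*√1345 + 24) = 1/(24 + I*√1345)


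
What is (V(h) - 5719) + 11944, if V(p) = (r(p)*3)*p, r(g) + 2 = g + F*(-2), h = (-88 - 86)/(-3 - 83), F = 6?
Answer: 11375610/1849 ≈ 6152.3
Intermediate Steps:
h = 87/43 (h = -174/(-86) = -174*(-1/86) = 87/43 ≈ 2.0233)
r(g) = -14 + g (r(g) = -2 + (g + 6*(-2)) = -2 + (g - 12) = -2 + (-12 + g) = -14 + g)
V(p) = p*(-42 + 3*p) (V(p) = ((-14 + p)*3)*p = (-42 + 3*p)*p = p*(-42 + 3*p))
(V(h) - 5719) + 11944 = (3*(87/43)*(-14 + 87/43) - 5719) + 11944 = (3*(87/43)*(-515/43) - 5719) + 11944 = (-134415/1849 - 5719) + 11944 = -10708846/1849 + 11944 = 11375610/1849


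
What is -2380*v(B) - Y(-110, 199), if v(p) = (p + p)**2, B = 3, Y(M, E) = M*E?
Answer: -63790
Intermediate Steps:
Y(M, E) = E*M
v(p) = 4*p**2 (v(p) = (2*p)**2 = 4*p**2)
-2380*v(B) - Y(-110, 199) = -9520*3**2 - 199*(-110) = -9520*9 - 1*(-21890) = -2380*36 + 21890 = -85680 + 21890 = -63790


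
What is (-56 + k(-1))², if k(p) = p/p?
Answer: 3025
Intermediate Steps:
k(p) = 1
(-56 + k(-1))² = (-56 + 1)² = (-55)² = 3025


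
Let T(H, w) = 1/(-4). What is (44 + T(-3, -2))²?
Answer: 30625/16 ≈ 1914.1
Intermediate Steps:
T(H, w) = -¼
(44 + T(-3, -2))² = (44 - ¼)² = (175/4)² = 30625/16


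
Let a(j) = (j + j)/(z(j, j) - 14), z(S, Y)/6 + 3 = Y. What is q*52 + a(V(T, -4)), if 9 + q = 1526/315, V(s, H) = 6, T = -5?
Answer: -9589/45 ≈ -213.09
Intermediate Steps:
z(S, Y) = -18 + 6*Y
a(j) = 2*j/(-32 + 6*j) (a(j) = (j + j)/((-18 + 6*j) - 14) = (2*j)/(-32 + 6*j) = 2*j/(-32 + 6*j))
q = -187/45 (q = -9 + 1526/315 = -9 + 1526*(1/315) = -9 + 218/45 = -187/45 ≈ -4.1556)
q*52 + a(V(T, -4)) = -187/45*52 + 6/(-16 + 3*6) = -9724/45 + 6/(-16 + 18) = -9724/45 + 6/2 = -9724/45 + 6*(½) = -9724/45 + 3 = -9589/45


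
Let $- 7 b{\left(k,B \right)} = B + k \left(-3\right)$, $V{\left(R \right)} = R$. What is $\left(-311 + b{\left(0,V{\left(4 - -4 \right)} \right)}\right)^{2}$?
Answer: $\frac{4774225}{49} \approx 97433.0$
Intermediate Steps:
$b{\left(k,B \right)} = - \frac{B}{7} + \frac{3 k}{7}$ ($b{\left(k,B \right)} = - \frac{B + k \left(-3\right)}{7} = - \frac{B - 3 k}{7} = - \frac{B}{7} + \frac{3 k}{7}$)
$\left(-311 + b{\left(0,V{\left(4 - -4 \right)} \right)}\right)^{2} = \left(-311 + \left(- \frac{4 - -4}{7} + \frac{3}{7} \cdot 0\right)\right)^{2} = \left(-311 + \left(- \frac{4 + 4}{7} + 0\right)\right)^{2} = \left(-311 + \left(\left(- \frac{1}{7}\right) 8 + 0\right)\right)^{2} = \left(-311 + \left(- \frac{8}{7} + 0\right)\right)^{2} = \left(-311 - \frac{8}{7}\right)^{2} = \left(- \frac{2185}{7}\right)^{2} = \frac{4774225}{49}$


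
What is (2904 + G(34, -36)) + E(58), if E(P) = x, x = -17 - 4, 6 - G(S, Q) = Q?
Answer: 2925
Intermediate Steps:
G(S, Q) = 6 - Q
x = -21
E(P) = -21
(2904 + G(34, -36)) + E(58) = (2904 + (6 - 1*(-36))) - 21 = (2904 + (6 + 36)) - 21 = (2904 + 42) - 21 = 2946 - 21 = 2925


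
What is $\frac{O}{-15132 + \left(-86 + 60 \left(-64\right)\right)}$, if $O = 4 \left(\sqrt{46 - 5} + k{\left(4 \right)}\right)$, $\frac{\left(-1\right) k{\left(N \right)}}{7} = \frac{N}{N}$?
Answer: $\frac{14}{9529} - \frac{2 \sqrt{41}}{9529} \approx 0.00012528$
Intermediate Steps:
$k{\left(N \right)} = -7$ ($k{\left(N \right)} = - 7 \frac{N}{N} = \left(-7\right) 1 = -7$)
$O = -28 + 4 \sqrt{41}$ ($O = 4 \left(\sqrt{46 - 5} - 7\right) = 4 \left(\sqrt{41} - 7\right) = 4 \left(-7 + \sqrt{41}\right) = -28 + 4 \sqrt{41} \approx -2.3875$)
$\frac{O}{-15132 + \left(-86 + 60 \left(-64\right)\right)} = \frac{-28 + 4 \sqrt{41}}{-15132 + \left(-86 + 60 \left(-64\right)\right)} = \frac{-28 + 4 \sqrt{41}}{-15132 - 3926} = \frac{-28 + 4 \sqrt{41}}{-19058} = \left(-28 + 4 \sqrt{41}\right) \left(- \frac{1}{19058}\right) = \frac{14}{9529} - \frac{2 \sqrt{41}}{9529}$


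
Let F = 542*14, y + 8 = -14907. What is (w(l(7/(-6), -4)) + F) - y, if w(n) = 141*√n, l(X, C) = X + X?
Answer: 22503 + 47*I*√21 ≈ 22503.0 + 215.38*I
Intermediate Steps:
l(X, C) = 2*X
y = -14915 (y = -8 - 14907 = -14915)
F = 7588
(w(l(7/(-6), -4)) + F) - y = (141*√(2*(7/(-6))) + 7588) - 1*(-14915) = (141*√(2*(7*(-⅙))) + 7588) + 14915 = (141*√(2*(-7/6)) + 7588) + 14915 = (141*√(-7/3) + 7588) + 14915 = (141*(I*√21/3) + 7588) + 14915 = (47*I*√21 + 7588) + 14915 = (7588 + 47*I*√21) + 14915 = 22503 + 47*I*√21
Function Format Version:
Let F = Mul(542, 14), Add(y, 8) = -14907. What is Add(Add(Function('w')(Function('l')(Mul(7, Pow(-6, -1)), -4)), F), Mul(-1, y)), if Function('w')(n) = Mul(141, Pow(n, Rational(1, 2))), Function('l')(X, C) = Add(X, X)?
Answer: Add(22503, Mul(47, I, Pow(21, Rational(1, 2)))) ≈ Add(22503., Mul(215.38, I))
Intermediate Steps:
Function('l')(X, C) = Mul(2, X)
y = -14915 (y = Add(-8, -14907) = -14915)
F = 7588
Add(Add(Function('w')(Function('l')(Mul(7, Pow(-6, -1)), -4)), F), Mul(-1, y)) = Add(Add(Mul(141, Pow(Mul(2, Mul(7, Pow(-6, -1))), Rational(1, 2))), 7588), Mul(-1, -14915)) = Add(Add(Mul(141, Pow(Mul(2, Mul(7, Rational(-1, 6))), Rational(1, 2))), 7588), 14915) = Add(Add(Mul(141, Pow(Mul(2, Rational(-7, 6)), Rational(1, 2))), 7588), 14915) = Add(Add(Mul(141, Pow(Rational(-7, 3), Rational(1, 2))), 7588), 14915) = Add(Add(Mul(141, Mul(Rational(1, 3), I, Pow(21, Rational(1, 2)))), 7588), 14915) = Add(Add(Mul(47, I, Pow(21, Rational(1, 2))), 7588), 14915) = Add(Add(7588, Mul(47, I, Pow(21, Rational(1, 2)))), 14915) = Add(22503, Mul(47, I, Pow(21, Rational(1, 2))))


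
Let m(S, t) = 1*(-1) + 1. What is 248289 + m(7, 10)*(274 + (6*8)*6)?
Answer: 248289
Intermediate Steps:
m(S, t) = 0 (m(S, t) = -1 + 1 = 0)
248289 + m(7, 10)*(274 + (6*8)*6) = 248289 + 0*(274 + (6*8)*6) = 248289 + 0*(274 + 48*6) = 248289 + 0*(274 + 288) = 248289 + 0*562 = 248289 + 0 = 248289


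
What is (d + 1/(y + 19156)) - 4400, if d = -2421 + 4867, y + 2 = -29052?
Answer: -19340693/9898 ≈ -1954.0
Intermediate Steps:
y = -29054 (y = -2 - 29052 = -29054)
d = 2446
(d + 1/(y + 19156)) - 4400 = (2446 + 1/(-29054 + 19156)) - 4400 = (2446 + 1/(-9898)) - 4400 = (2446 - 1/9898) - 4400 = 24210507/9898 - 4400 = -19340693/9898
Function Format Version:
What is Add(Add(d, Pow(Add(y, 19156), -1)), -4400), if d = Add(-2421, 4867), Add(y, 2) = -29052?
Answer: Rational(-19340693, 9898) ≈ -1954.0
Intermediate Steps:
y = -29054 (y = Add(-2, -29052) = -29054)
d = 2446
Add(Add(d, Pow(Add(y, 19156), -1)), -4400) = Add(Add(2446, Pow(Add(-29054, 19156), -1)), -4400) = Add(Add(2446, Pow(-9898, -1)), -4400) = Add(Add(2446, Rational(-1, 9898)), -4400) = Add(Rational(24210507, 9898), -4400) = Rational(-19340693, 9898)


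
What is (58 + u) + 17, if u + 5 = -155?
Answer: -85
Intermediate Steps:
u = -160 (u = -5 - 155 = -160)
(58 + u) + 17 = (58 - 160) + 17 = -102 + 17 = -85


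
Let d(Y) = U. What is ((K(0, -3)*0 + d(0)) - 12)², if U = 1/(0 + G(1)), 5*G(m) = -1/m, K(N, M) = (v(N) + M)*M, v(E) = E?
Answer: 289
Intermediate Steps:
K(N, M) = M*(M + N) (K(N, M) = (N + M)*M = (M + N)*M = M*(M + N))
G(m) = -1/(5*m) (G(m) = (-1/m)/5 = -1/(5*m))
U = -5 (U = 1/(0 - ⅕/1) = 1/(0 - ⅕*1) = 1/(0 - ⅕) = 1/(-⅕) = -5)
d(Y) = -5
((K(0, -3)*0 + d(0)) - 12)² = ((-3*(-3 + 0)*0 - 5) - 12)² = ((-3*(-3)*0 - 5) - 12)² = ((9*0 - 5) - 12)² = ((0 - 5) - 12)² = (-5 - 12)² = (-17)² = 289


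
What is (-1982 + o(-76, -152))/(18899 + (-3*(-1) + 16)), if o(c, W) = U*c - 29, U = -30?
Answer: 269/18918 ≈ 0.014219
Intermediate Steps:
o(c, W) = -29 - 30*c (o(c, W) = -30*c - 29 = -29 - 30*c)
(-1982 + o(-76, -152))/(18899 + (-3*(-1) + 16)) = (-1982 + (-29 - 30*(-76)))/(18899 + (-3*(-1) + 16)) = (-1982 + (-29 + 2280))/(18899 + (3 + 16)) = (-1982 + 2251)/(18899 + 19) = 269/18918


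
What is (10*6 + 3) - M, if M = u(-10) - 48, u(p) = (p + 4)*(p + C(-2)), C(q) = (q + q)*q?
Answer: 99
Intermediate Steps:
C(q) = 2*q² (C(q) = (2*q)*q = 2*q²)
u(p) = (4 + p)*(8 + p) (u(p) = (p + 4)*(p + 2*(-2)²) = (4 + p)*(p + 2*4) = (4 + p)*(p + 8) = (4 + p)*(8 + p))
M = -36 (M = (32 + (-10)² + 12*(-10)) - 48 = (32 + 100 - 120) - 48 = 12 - 48 = -36)
(10*6 + 3) - M = (10*6 + 3) - 1*(-36) = (60 + 3) + 36 = 63 + 36 = 99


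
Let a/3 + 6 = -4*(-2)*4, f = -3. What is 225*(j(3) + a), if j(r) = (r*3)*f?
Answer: 11475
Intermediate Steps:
a = 78 (a = -18 + 3*(-4*(-2)*4) = -18 + 3*(8*4) = -18 + 3*32 = -18 + 96 = 78)
j(r) = -9*r (j(r) = (r*3)*(-3) = (3*r)*(-3) = -9*r)
225*(j(3) + a) = 225*(-9*3 + 78) = 225*(-27 + 78) = 225*51 = 11475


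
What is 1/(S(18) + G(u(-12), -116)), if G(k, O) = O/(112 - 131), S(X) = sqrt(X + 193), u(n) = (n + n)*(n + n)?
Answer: -2204/62715 + 361*sqrt(211)/62715 ≈ 0.048470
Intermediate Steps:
u(n) = 4*n**2 (u(n) = (2*n)*(2*n) = 4*n**2)
S(X) = sqrt(193 + X)
G(k, O) = -O/19 (G(k, O) = O/(-19) = -O/19)
1/(S(18) + G(u(-12), -116)) = 1/(sqrt(193 + 18) - 1/19*(-116)) = 1/(sqrt(211) + 116/19) = 1/(116/19 + sqrt(211))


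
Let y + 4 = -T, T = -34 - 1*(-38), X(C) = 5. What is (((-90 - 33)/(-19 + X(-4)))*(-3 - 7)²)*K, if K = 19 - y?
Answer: 166050/7 ≈ 23721.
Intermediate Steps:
T = 4 (T = -34 + 38 = 4)
y = -8 (y = -4 - 1*4 = -4 - 4 = -8)
K = 27 (K = 19 - 1*(-8) = 19 + 8 = 27)
(((-90 - 33)/(-19 + X(-4)))*(-3 - 7)²)*K = (((-90 - 33)/(-19 + 5))*(-3 - 7)²)*27 = (-123/(-14)*(-10)²)*27 = (-123*(-1/14)*100)*27 = ((123/14)*100)*27 = (6150/7)*27 = 166050/7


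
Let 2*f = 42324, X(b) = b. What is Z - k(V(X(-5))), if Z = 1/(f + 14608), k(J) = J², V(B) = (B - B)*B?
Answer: 1/35770 ≈ 2.7956e-5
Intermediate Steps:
f = 21162 (f = (½)*42324 = 21162)
V(B) = 0 (V(B) = 0*B = 0)
Z = 1/35770 (Z = 1/(21162 + 14608) = 1/35770 ≈ 2.7956e-5)
Z - k(V(X(-5))) = 1/35770 - 1*0² = 1/35770 - 1*0 = 1/35770 + 0 = 1/35770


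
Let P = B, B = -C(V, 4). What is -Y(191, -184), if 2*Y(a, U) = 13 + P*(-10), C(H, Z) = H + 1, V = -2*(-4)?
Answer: -103/2 ≈ -51.500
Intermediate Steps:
V = 8
C(H, Z) = 1 + H
B = -9 (B = -(1 + 8) = -1*9 = -9)
P = -9
Y(a, U) = 103/2 (Y(a, U) = (13 - 9*(-10))/2 = (13 + 90)/2 = (½)*103 = 103/2)
-Y(191, -184) = -1*103/2 = -103/2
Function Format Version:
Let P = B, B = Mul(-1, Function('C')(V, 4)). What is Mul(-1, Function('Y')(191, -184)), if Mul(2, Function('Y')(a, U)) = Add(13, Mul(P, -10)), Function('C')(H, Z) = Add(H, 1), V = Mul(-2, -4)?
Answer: Rational(-103, 2) ≈ -51.500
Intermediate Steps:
V = 8
Function('C')(H, Z) = Add(1, H)
B = -9 (B = Mul(-1, Add(1, 8)) = Mul(-1, 9) = -9)
P = -9
Function('Y')(a, U) = Rational(103, 2) (Function('Y')(a, U) = Mul(Rational(1, 2), Add(13, Mul(-9, -10))) = Mul(Rational(1, 2), Add(13, 90)) = Mul(Rational(1, 2), 103) = Rational(103, 2))
Mul(-1, Function('Y')(191, -184)) = Mul(-1, Rational(103, 2)) = Rational(-103, 2)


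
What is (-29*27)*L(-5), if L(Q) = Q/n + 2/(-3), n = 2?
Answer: 4959/2 ≈ 2479.5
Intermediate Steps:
L(Q) = -⅔ + Q/2 (L(Q) = Q/2 + 2/(-3) = Q*(½) + 2*(-⅓) = Q/2 - ⅔ = -⅔ + Q/2)
(-29*27)*L(-5) = (-29*27)*(-⅔ + (½)*(-5)) = -783*(-⅔ - 5/2) = -783*(-19/6) = 4959/2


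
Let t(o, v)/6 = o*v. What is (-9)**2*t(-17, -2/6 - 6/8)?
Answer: 17901/2 ≈ 8950.5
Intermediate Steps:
t(o, v) = 6*o*v (t(o, v) = 6*(o*v) = 6*o*v)
(-9)**2*t(-17, -2/6 - 6/8) = (-9)**2*(6*(-17)*(-2/6 - 6/8)) = 81*(6*(-17)*(-2*1/6 - 6*1/8)) = 81*(6*(-17)*(-1/3 - 3/4)) = 81*(6*(-17)*(-13/12)) = 81*(221/2) = 17901/2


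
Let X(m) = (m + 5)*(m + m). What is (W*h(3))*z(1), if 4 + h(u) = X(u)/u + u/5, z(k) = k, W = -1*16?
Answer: -1008/5 ≈ -201.60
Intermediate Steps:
W = -16
X(m) = 2*m*(5 + m) (X(m) = (5 + m)*(2*m) = 2*m*(5 + m))
h(u) = 6 + 11*u/5 (h(u) = -4 + ((2*u*(5 + u))/u + u/5) = -4 + ((10 + 2*u) + u*(⅕)) = -4 + ((10 + 2*u) + u/5) = -4 + (10 + 11*u/5) = 6 + 11*u/5)
(W*h(3))*z(1) = -16*(6 + (11/5)*3)*1 = -16*(6 + 33/5)*1 = -16*63/5*1 = -1008/5*1 = -1008/5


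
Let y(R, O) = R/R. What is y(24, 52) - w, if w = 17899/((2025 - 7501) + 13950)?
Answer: -9425/8474 ≈ -1.1122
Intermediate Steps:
y(R, O) = 1
w = 17899/8474 (w = 17899/(-5476 + 13950) = 17899/8474 ≈ 2.1122)
y(24, 52) - w = 1 - 1*17899/8474 = 1 - 17899/8474 = -9425/8474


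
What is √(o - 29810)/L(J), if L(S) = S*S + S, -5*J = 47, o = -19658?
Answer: 25*I*√12367/987 ≈ 2.8168*I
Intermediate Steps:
J = -47/5 (J = -⅕*47 = -47/5 ≈ -9.4000)
L(S) = S + S² (L(S) = S² + S = S + S²)
√(o - 29810)/L(J) = √(-19658 - 29810)/((-47*(1 - 47/5)/5)) = √(-49468)/((-47/5*(-42/5))) = (2*I*√12367)/(1974/25) = (2*I*√12367)*(25/1974) = 25*I*√12367/987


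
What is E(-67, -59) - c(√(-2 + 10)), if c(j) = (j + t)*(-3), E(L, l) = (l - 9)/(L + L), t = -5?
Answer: -971/67 + 6*√2 ≈ -6.0073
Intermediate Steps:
E(L, l) = (-9 + l)/(2*L) (E(L, l) = (-9 + l)/((2*L)) = (-9 + l)*(1/(2*L)) = (-9 + l)/(2*L))
c(j) = 15 - 3*j (c(j) = (j - 5)*(-3) = (-5 + j)*(-3) = 15 - 3*j)
E(-67, -59) - c(√(-2 + 10)) = (½)*(-9 - 59)/(-67) - (15 - 3*√(-2 + 10)) = (½)*(-1/67)*(-68) - (15 - 6*√2) = 34/67 - (15 - 6*√2) = 34/67 + (-15 + 6*√2) = -971/67 + 6*√2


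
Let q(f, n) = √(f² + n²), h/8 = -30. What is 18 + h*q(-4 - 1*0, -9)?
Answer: 18 - 240*√97 ≈ -2345.7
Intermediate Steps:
h = -240 (h = 8*(-30) = -240)
18 + h*q(-4 - 1*0, -9) = 18 - 240*√((-4 - 1*0)² + (-9)²) = 18 - 240*√((-4 + 0)² + 81) = 18 - 240*√((-4)² + 81) = 18 - 240*√(16 + 81) = 18 - 240*√97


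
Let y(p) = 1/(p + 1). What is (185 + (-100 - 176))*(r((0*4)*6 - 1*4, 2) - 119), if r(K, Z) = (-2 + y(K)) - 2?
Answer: 33670/3 ≈ 11223.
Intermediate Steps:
y(p) = 1/(1 + p)
r(K, Z) = -4 + 1/(1 + K) (r(K, Z) = (-2 + 1/(1 + K)) - 2 = -4 + 1/(1 + K))
(185 + (-100 - 176))*(r((0*4)*6 - 1*4, 2) - 119) = (185 + (-100 - 176))*((-3 - 4*((0*4)*6 - 1*4))/(1 + ((0*4)*6 - 1*4)) - 119) = (185 - 276)*((-3 - 4*(0*6 - 4))/(1 + (0*6 - 4)) - 119) = -91*((-3 - 4*(0 - 4))/(1 + (0 - 4)) - 119) = -91*((-3 - 4*(-4))/(1 - 4) - 119) = -91*((-3 + 16)/(-3) - 119) = -91*(-⅓*13 - 119) = -91*(-13/3 - 119) = -91*(-370/3) = 33670/3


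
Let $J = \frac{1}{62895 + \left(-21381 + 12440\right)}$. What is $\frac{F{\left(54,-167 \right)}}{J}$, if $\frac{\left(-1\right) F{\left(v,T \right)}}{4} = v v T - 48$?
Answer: $105106708320$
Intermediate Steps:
$J = \frac{1}{53954}$ ($J = \frac{1}{62895 - 8941} = \frac{1}{53954} \approx 1.8534 \cdot 10^{-5}$)
$F{\left(v,T \right)} = 192 - 4 T v^{2}$ ($F{\left(v,T \right)} = - 4 \left(v v T - 48\right) = - 4 \left(v^{2} T - 48\right) = - 4 \left(T v^{2} - 48\right) = - 4 \left(-48 + T v^{2}\right) = 192 - 4 T v^{2}$)
$\frac{F{\left(54,-167 \right)}}{J} = \left(192 - - 668 \cdot 54^{2}\right) \frac{1}{\frac{1}{53954}} = \left(192 - \left(-668\right) 2916\right) 53954 = \left(192 + 1947888\right) 53954 = 1948080 \cdot 53954 = 105106708320$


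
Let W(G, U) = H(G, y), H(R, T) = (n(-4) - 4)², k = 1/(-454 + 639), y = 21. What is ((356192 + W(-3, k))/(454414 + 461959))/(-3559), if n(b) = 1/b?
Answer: -5699361/52181944112 ≈ -0.00010922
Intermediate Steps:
k = 1/185 ≈ 0.0054054
H(R, T) = 289/16 (H(R, T) = (1/(-4) - 4)² = (-¼ - 4)² = (-17/4)² = 289/16)
W(G, U) = 289/16
((356192 + W(-3, k))/(454414 + 461959))/(-3559) = ((356192 + 289/16)/(454414 + 461959))/(-3559) = ((5699361/16)/916373)*(-1/3559) = ((5699361/16)*(1/916373))*(-1/3559) = (5699361/14661968)*(-1/3559) = -5699361/52181944112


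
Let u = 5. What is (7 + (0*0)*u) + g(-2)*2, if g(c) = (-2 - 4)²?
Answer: 79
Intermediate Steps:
g(c) = 36 (g(c) = (-6)² = 36)
(7 + (0*0)*u) + g(-2)*2 = (7 + (0*0)*5) + 36*2 = (7 + 0*5) + 72 = (7 + 0) + 72 = 7 + 72 = 79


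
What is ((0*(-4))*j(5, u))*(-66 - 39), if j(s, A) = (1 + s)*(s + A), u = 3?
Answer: 0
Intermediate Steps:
j(s, A) = (1 + s)*(A + s)
((0*(-4))*j(5, u))*(-66 - 39) = ((0*(-4))*(3 + 5 + 5² + 3*5))*(-66 - 39) = (0*(3 + 5 + 25 + 15))*(-105) = (0*48)*(-105) = 0*(-105) = 0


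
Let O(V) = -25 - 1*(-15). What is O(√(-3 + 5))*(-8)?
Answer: 80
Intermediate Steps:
O(V) = -10 (O(V) = -25 + 15 = -10)
O(√(-3 + 5))*(-8) = -10*(-8) = 80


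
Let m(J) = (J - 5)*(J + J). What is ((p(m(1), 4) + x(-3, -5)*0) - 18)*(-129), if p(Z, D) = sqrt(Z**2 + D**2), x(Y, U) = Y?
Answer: 2322 - 516*sqrt(5) ≈ 1168.2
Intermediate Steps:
m(J) = 2*J*(-5 + J) (m(J) = (-5 + J)*(2*J) = 2*J*(-5 + J))
p(Z, D) = sqrt(D**2 + Z**2)
((p(m(1), 4) + x(-3, -5)*0) - 18)*(-129) = ((sqrt(4**2 + (2*1*(-5 + 1))**2) - 3*0) - 18)*(-129) = ((sqrt(16 + (2*1*(-4))**2) + 0) - 18)*(-129) = ((sqrt(16 + (-8)**2) + 0) - 18)*(-129) = ((sqrt(16 + 64) + 0) - 18)*(-129) = ((sqrt(80) + 0) - 18)*(-129) = ((4*sqrt(5) + 0) - 18)*(-129) = (4*sqrt(5) - 18)*(-129) = (-18 + 4*sqrt(5))*(-129) = 2322 - 516*sqrt(5)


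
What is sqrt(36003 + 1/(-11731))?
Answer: 194*sqrt(131645282)/11731 ≈ 189.74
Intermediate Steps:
sqrt(36003 + 1/(-11731)) = sqrt(36003 - 1/11731) = sqrt(422351192/11731) = 194*sqrt(131645282)/11731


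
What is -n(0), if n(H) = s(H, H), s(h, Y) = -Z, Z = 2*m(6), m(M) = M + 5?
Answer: 22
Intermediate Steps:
m(M) = 5 + M
Z = 22 (Z = 2*(5 + 6) = 2*11 = 22)
s(h, Y) = -22 (s(h, Y) = -1*22 = -22)
n(H) = -22
-n(0) = -1*(-22) = 22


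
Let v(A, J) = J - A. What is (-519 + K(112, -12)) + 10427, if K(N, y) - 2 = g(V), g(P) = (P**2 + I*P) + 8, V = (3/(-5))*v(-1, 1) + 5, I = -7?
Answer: 247646/25 ≈ 9905.8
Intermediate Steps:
V = 19/5 (V = (3/(-5))*(1 - 1*(-1)) + 5 = (3*(-1/5))*(1 + 1) + 5 = -3/5*2 + 5 = -6/5 + 5 = 19/5 ≈ 3.8000)
g(P) = 8 + P**2 - 7*P (g(P) = (P**2 - 7*P) + 8 = 8 + P**2 - 7*P)
K(N, y) = -54/25 (K(N, y) = 2 + (8 + (19/5)**2 - 7*19/5) = 2 + (8 + 361/25 - 133/5) = 2 - 104/25 = -54/25)
(-519 + K(112, -12)) + 10427 = (-519 - 54/25) + 10427 = -13029/25 + 10427 = 247646/25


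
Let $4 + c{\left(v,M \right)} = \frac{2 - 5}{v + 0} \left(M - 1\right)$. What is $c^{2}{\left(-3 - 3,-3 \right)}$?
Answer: $36$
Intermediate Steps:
$c{\left(v,M \right)} = -4 - \frac{3 \left(-1 + M\right)}{v}$ ($c{\left(v,M \right)} = -4 + \frac{2 - 5}{v + 0} \left(M - 1\right) = -4 + - \frac{3}{v} \left(-1 + M\right) = -4 - \frac{3 \left(-1 + M\right)}{v}$)
$c^{2}{\left(-3 - 3,-3 \right)} = \left(\frac{3 - 4 \left(-3 - 3\right) - -9}{-3 - 3}\right)^{2} = \left(\frac{3 - 4 \left(-3 - 3\right) + 9}{-3 - 3}\right)^{2} = \left(\frac{3 - -24 + 9}{-6}\right)^{2} = \left(- \frac{3 + 24 + 9}{6}\right)^{2} = \left(\left(- \frac{1}{6}\right) 36\right)^{2} = \left(-6\right)^{2} = 36$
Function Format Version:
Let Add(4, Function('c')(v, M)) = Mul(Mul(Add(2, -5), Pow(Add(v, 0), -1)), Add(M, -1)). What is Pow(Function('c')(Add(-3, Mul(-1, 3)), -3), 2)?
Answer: 36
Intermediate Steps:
Function('c')(v, M) = Add(-4, Mul(-3, Pow(v, -1), Add(-1, M))) (Function('c')(v, M) = Add(-4, Mul(Mul(Add(2, -5), Pow(Add(v, 0), -1)), Add(M, -1))) = Add(-4, Mul(Mul(-3, Pow(v, -1)), Add(-1, M))) = Add(-4, Mul(-3, Pow(v, -1), Add(-1, M))))
Pow(Function('c')(Add(-3, Mul(-1, 3)), -3), 2) = Pow(Mul(Pow(Add(-3, Mul(-1, 3)), -1), Add(3, Mul(-4, Add(-3, Mul(-1, 3))), Mul(-3, -3))), 2) = Pow(Mul(Pow(Add(-3, -3), -1), Add(3, Mul(-4, Add(-3, -3)), 9)), 2) = Pow(Mul(Pow(-6, -1), Add(3, Mul(-4, -6), 9)), 2) = Pow(Mul(Rational(-1, 6), Add(3, 24, 9)), 2) = Pow(Mul(Rational(-1, 6), 36), 2) = Pow(-6, 2) = 36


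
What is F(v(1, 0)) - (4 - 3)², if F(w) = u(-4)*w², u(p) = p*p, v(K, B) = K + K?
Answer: 63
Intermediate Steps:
v(K, B) = 2*K
u(p) = p²
F(w) = 16*w² (F(w) = (-4)²*w² = 16*w²)
F(v(1, 0)) - (4 - 3)² = 16*(2*1)² - (4 - 3)² = 16*2² - 1*1² = 16*4 - 1*1 = 64 - 1 = 63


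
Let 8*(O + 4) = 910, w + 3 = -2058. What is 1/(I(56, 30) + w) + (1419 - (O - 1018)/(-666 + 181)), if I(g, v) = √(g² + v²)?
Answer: 2333369876631/1646549780 - 2*√1009/4243685 ≈ 1417.1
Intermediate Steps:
w = -2061 (w = -3 - 2058 = -2061)
O = 439/4 (O = -4 + (⅛)*910 = -4 + 455/4 = 439/4 ≈ 109.75)
1/(I(56, 30) + w) + (1419 - (O - 1018)/(-666 + 181)) = 1/(√(56² + 30²) - 2061) + (1419 - (439/4 - 1018)/(-666 + 181)) = 1/(√(3136 + 900) - 2061) + (1419 - (-3633)/(4*(-485))) = 1/(√4036 - 2061) + (1419 - (-3633)*(-1)/(4*485)) = 1/(2*√1009 - 2061) + (1419 - 1*3633/1940) = 1/(-2061 + 2*√1009) + (1419 - 3633/1940) = 1/(-2061 + 2*√1009) + 2749227/1940 = 2749227/1940 + 1/(-2061 + 2*√1009)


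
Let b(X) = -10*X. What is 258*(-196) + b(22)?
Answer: -50788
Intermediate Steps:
258*(-196) + b(22) = 258*(-196) - 10*22 = -50568 - 220 = -50788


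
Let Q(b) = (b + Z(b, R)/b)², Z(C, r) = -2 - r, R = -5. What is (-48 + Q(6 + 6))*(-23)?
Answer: -37559/16 ≈ -2347.4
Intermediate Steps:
Q(b) = (b + 3/b)² (Q(b) = (b + (-2 - 1*(-5))/b)² = (b + (-2 + 5)/b)² = (b + 3/b)²)
(-48 + Q(6 + 6))*(-23) = (-48 + (3 + (6 + 6)²)²/(6 + 6)²)*(-23) = (-48 + (3 + 12²)²/12²)*(-23) = (-48 + (3 + 144)²/144)*(-23) = (-48 + (1/144)*147²)*(-23) = (-48 + (1/144)*21609)*(-23) = (-48 + 2401/16)*(-23) = (1633/16)*(-23) = -37559/16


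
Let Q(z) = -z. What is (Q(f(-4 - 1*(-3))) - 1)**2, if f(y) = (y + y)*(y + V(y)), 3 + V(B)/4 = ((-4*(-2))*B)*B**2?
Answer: 8281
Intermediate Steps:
V(B) = -12 + 32*B**3 (V(B) = -12 + 4*(((-4*(-2))*B)*B**2) = -12 + 4*((8*B)*B**2) = -12 + 4*(8*B**3) = -12 + 32*B**3)
f(y) = 2*y*(-12 + y + 32*y**3) (f(y) = (y + y)*(y + (-12 + 32*y**3)) = (2*y)*(-12 + y + 32*y**3) = 2*y*(-12 + y + 32*y**3))
(Q(f(-4 - 1*(-3))) - 1)**2 = (-2*(-4 - 1*(-3))*(-12 + (-4 - 1*(-3)) + 32*(-4 - 1*(-3))**3) - 1)**2 = (-2*(-4 + 3)*(-12 + (-4 + 3) + 32*(-4 + 3)**3) - 1)**2 = (-2*(-1)*(-12 - 1 + 32*(-1)**3) - 1)**2 = (-2*(-1)*(-12 - 1 + 32*(-1)) - 1)**2 = (-2*(-1)*(-12 - 1 - 32) - 1)**2 = (-2*(-1)*(-45) - 1)**2 = (-1*90 - 1)**2 = (-90 - 1)**2 = (-91)**2 = 8281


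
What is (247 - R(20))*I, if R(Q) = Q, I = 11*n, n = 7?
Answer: 17479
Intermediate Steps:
I = 77 (I = 11*7 = 77)
(247 - R(20))*I = (247 - 1*20)*77 = (247 - 20)*77 = 227*77 = 17479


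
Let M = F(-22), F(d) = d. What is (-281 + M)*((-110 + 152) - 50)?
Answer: 2424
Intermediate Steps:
M = -22
(-281 + M)*((-110 + 152) - 50) = (-281 - 22)*((-110 + 152) - 50) = -303*(42 - 50) = -303*(-8) = 2424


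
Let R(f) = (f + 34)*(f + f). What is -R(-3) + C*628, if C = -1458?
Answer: -915438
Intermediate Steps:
R(f) = 2*f*(34 + f) (R(f) = (34 + f)*(2*f) = 2*f*(34 + f))
-R(-3) + C*628 = -2*(-3)*(34 - 3) - 1458*628 = -2*(-3)*31 - 915624 = -1*(-186) - 915624 = 186 - 915624 = -915438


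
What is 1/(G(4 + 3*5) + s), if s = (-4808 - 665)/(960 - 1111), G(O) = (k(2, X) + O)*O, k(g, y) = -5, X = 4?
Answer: 151/45639 ≈ 0.0033086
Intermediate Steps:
G(O) = O*(-5 + O) (G(O) = (-5 + O)*O = O*(-5 + O))
s = 5473/151 (s = -5473/(-151) = -5473*(-1/151) = 5473/151 ≈ 36.245)
1/(G(4 + 3*5) + s) = 1/((4 + 3*5)*(-5 + (4 + 3*5)) + 5473/151) = 1/((4 + 15)*(-5 + (4 + 15)) + 5473/151) = 1/(19*(-5 + 19) + 5473/151) = 1/(19*14 + 5473/151) = 1/(266 + 5473/151) = 1/(45639/151) = 151/45639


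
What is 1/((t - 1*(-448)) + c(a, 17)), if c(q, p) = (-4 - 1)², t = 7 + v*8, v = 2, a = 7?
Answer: 1/496 ≈ 0.0020161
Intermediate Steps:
t = 23 (t = 7 + 2*8 = 7 + 16 = 23)
c(q, p) = 25 (c(q, p) = (-5)² = 25)
1/((t - 1*(-448)) + c(a, 17)) = 1/((23 - 1*(-448)) + 25) = 1/((23 + 448) + 25) = 1/(471 + 25) = 1/496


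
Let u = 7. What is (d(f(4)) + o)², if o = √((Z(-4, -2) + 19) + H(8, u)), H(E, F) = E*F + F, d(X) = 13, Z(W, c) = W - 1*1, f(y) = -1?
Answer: (13 + √77)² ≈ 474.15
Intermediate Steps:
Z(W, c) = -1 + W (Z(W, c) = W - 1 = -1 + W)
H(E, F) = F + E*F
o = √77 (o = √(((-1 - 4) + 19) + 7*(1 + 8)) = √((-5 + 19) + 7*9) = √(14 + 63) = √77 ≈ 8.7750)
(d(f(4)) + o)² = (13 + √77)²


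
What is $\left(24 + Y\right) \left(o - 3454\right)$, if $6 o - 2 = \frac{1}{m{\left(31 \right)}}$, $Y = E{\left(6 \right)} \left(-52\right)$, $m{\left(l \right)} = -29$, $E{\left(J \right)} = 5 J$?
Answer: $\frac{153840384}{29} \approx 5.3048 \cdot 10^{6}$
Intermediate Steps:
$Y = -1560$ ($Y = 5 \cdot 6 \left(-52\right) = 30 \left(-52\right) = -1560$)
$o = \frac{19}{58}$ ($o = \frac{1}{3} + \frac{1}{6 \left(-29\right)} = \frac{1}{3} + \frac{1}{6} \left(- \frac{1}{29}\right) = \frac{1}{3} - \frac{1}{174} = \frac{19}{58} \approx 0.32759$)
$\left(24 + Y\right) \left(o - 3454\right) = \left(24 - 1560\right) \left(\frac{19}{58} - 3454\right) = \left(-1536\right) \left(- \frac{200313}{58}\right) = \frac{153840384}{29}$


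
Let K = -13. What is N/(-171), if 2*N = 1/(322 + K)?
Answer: -1/105678 ≈ -9.4627e-6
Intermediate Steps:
N = 1/618 (N = 1/(2*(322 - 13)) = (½)/309 = (½)*(1/309) = 1/618 ≈ 0.0016181)
N/(-171) = (1/618)/(-171) = (1/618)*(-1/171) = -1/105678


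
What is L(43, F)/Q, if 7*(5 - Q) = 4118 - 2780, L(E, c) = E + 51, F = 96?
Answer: -658/1303 ≈ -0.50499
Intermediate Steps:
L(E, c) = 51 + E
Q = -1303/7 (Q = 5 - (4118 - 2780)/7 = 5 - ⅐*1338 = 5 - 1338/7 = -1303/7 ≈ -186.14)
L(43, F)/Q = (51 + 43)/(-1303/7) = 94*(-7/1303) = -658/1303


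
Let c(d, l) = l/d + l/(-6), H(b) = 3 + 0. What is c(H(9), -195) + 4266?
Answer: 8467/2 ≈ 4233.5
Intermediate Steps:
H(b) = 3
c(d, l) = -l/6 + l/d (c(d, l) = l/d + l*(-⅙) = l/d - l/6 = -l/6 + l/d)
c(H(9), -195) + 4266 = (-⅙*(-195) - 195/3) + 4266 = (65/2 - 195*⅓) + 4266 = (65/2 - 65) + 4266 = -65/2 + 4266 = 8467/2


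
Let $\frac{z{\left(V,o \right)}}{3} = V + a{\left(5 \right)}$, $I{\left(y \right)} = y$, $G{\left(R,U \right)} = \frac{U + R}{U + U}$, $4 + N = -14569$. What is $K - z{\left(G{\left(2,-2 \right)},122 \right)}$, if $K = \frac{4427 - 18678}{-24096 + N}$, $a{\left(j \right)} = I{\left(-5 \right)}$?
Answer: $\frac{594286}{38669} \approx 15.369$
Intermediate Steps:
$N = -14573$ ($N = -4 - 14569 = -14573$)
$G{\left(R,U \right)} = \frac{R + U}{2 U}$
$a{\left(j \right)} = -5$
$K = \frac{14251}{38669}$ ($K = \frac{4427 - 18678}{-24096 - 14573} = - \frac{14251}{-38669} = \left(-14251\right) \left(- \frac{1}{38669}\right) = \frac{14251}{38669} \approx 0.36854$)
$z{\left(V,o \right)} = -15 + 3 V$ ($z{\left(V,o \right)} = 3 \left(V - 5\right) = 3 \left(-5 + V\right) = -15 + 3 V$)
$K - z{\left(G{\left(2,-2 \right)},122 \right)} = \frac{14251}{38669} - \left(-15 + 3 \frac{2 - 2}{2 \left(-2\right)}\right) = \frac{14251}{38669} - \left(-15 + 3 \cdot \frac{1}{2} \left(- \frac{1}{2}\right) 0\right) = \frac{14251}{38669} - \left(-15 + 3 \cdot 0\right) = \frac{14251}{38669} - \left(-15 + 0\right) = \frac{14251}{38669} - -15 = \frac{14251}{38669} + 15 = \frac{594286}{38669}$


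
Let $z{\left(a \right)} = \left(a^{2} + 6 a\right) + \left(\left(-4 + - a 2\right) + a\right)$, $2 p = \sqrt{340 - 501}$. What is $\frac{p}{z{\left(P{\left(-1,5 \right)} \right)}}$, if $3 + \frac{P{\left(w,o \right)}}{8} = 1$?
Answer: $\frac{i \sqrt{161}}{344} \approx 0.036885 i$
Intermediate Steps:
$P{\left(w,o \right)} = -16$ ($P{\left(w,o \right)} = -24 + 8 \cdot 1 = -24 + 8 = -16$)
$p = \frac{i \sqrt{161}}{2}$ ($p = \frac{\sqrt{340 - 501}}{2} = \frac{\sqrt{-161}}{2} = \frac{i \sqrt{161}}{2} \approx 6.3443 i$)
$z{\left(a \right)} = -4 + a^{2} + 5 a$ ($z{\left(a \right)} = \left(a^{2} + 6 a\right) + \left(\left(-4 - 2 a\right) + a\right) = \left(a^{2} + 6 a\right) - \left(4 + a\right) = -4 + a^{2} + 5 a$)
$\frac{p}{z{\left(P{\left(-1,5 \right)} \right)}} = \frac{\frac{1}{2} i \sqrt{161}}{-4 + \left(-16\right)^{2} + 5 \left(-16\right)} = \frac{\frac{1}{2} i \sqrt{161}}{-4 + 256 - 80} = \frac{\frac{1}{2} i \sqrt{161}}{172} = \frac{i \sqrt{161}}{2} \cdot \frac{1}{172} = \frac{i \sqrt{161}}{344}$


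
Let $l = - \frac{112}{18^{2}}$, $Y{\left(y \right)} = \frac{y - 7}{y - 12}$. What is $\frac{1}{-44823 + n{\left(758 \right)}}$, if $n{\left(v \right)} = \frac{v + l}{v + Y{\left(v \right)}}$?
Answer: $- \frac{141993}{6364410499} \approx -2.231 \cdot 10^{-5}$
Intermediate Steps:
$Y{\left(y \right)} = \frac{-7 + y}{-12 + y}$
$l = - \frac{28}{81}$ ($l = - \frac{112}{324} = \left(-112\right) \frac{1}{324} = - \frac{28}{81} \approx -0.34568$)
$n{\left(v \right)} = \frac{- \frac{28}{81} + v}{v + \frac{-7 + v}{-12 + v}}$ ($n{\left(v \right)} = \frac{v - \frac{28}{81}}{v + \frac{-7 + v}{-12 + v}} = \frac{- \frac{28}{81} + v}{v + \frac{-7 + v}{-12 + v}}$)
$\frac{1}{-44823 + n{\left(758 \right)}} = \frac{1}{-44823 + \frac{\left(-28 + 81 \cdot 758\right) \left(-12 + 758\right)}{81 \left(-7 + 758 + 758 \left(-12 + 758\right)\right)}} = \frac{1}{-44823 + \frac{1}{81} \frac{1}{-7 + 758 + 758 \cdot 746} \left(-28 + 61398\right) 746} = \frac{1}{-44823 + \frac{1}{81} \frac{1}{-7 + 758 + 565468} \cdot 61370 \cdot 746} = \frac{1}{-44823 + \frac{1}{81} \cdot \frac{1}{566219} \cdot 61370 \cdot 746} = \frac{1}{-44823 + \frac{141740}{141993}} = \frac{1}{- \frac{6364410499}{141993}} = - \frac{141993}{6364410499}$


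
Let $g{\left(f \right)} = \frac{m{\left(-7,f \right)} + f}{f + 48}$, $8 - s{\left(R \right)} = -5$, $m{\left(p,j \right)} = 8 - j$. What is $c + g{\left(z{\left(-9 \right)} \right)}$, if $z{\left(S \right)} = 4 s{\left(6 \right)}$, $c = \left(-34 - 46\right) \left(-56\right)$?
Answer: $\frac{112002}{25} \approx 4480.1$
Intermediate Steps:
$s{\left(R \right)} = 13$ ($s{\left(R \right)} = 8 - -5 = 8 + 5 = 13$)
$c = 4480$ ($c = \left(-80\right) \left(-56\right) = 4480$)
$z{\left(S \right)} = 52$ ($z{\left(S \right)} = 4 \cdot 13 = 52$)
$g{\left(f \right)} = \frac{8}{48 + f}$ ($g{\left(f \right)} = \frac{\left(8 - f\right) + f}{f + 48} = \frac{8}{48 + f}$)
$c + g{\left(z{\left(-9 \right)} \right)} = 4480 + \frac{8}{48 + 52} = 4480 + \frac{8}{100} = 4480 + 8 \cdot \frac{1}{100} = 4480 + \frac{2}{25} = \frac{112002}{25}$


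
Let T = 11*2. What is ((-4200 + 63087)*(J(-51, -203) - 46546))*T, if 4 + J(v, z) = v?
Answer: -60372247914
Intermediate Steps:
J(v, z) = -4 + v
T = 22
((-4200 + 63087)*(J(-51, -203) - 46546))*T = ((-4200 + 63087)*((-4 - 51) - 46546))*22 = (58887*(-55 - 46546))*22 = (58887*(-46601))*22 = -2744193087*22 = -60372247914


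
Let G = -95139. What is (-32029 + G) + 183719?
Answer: 56551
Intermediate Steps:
(-32029 + G) + 183719 = (-32029 - 95139) + 183719 = -127168 + 183719 = 56551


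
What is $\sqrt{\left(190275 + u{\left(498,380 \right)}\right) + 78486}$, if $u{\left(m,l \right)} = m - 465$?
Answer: $3 \sqrt{29866} \approx 518.45$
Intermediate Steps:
$u{\left(m,l \right)} = -465 + m$
$\sqrt{\left(190275 + u{\left(498,380 \right)}\right) + 78486} = \sqrt{\left(190275 + \left(-465 + 498\right)\right) + 78486} = \sqrt{\left(190275 + 33\right) + 78486} = \sqrt{190308 + 78486} = \sqrt{268794} = 3 \sqrt{29866}$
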